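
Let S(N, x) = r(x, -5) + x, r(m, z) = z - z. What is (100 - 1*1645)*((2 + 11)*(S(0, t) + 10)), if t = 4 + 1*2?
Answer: -321360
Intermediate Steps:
r(m, z) = 0
t = 6 (t = 4 + 2 = 6)
S(N, x) = x (S(N, x) = 0 + x = x)
(100 - 1*1645)*((2 + 11)*(S(0, t) + 10)) = (100 - 1*1645)*((2 + 11)*(6 + 10)) = (100 - 1645)*(13*16) = -1545*208 = -321360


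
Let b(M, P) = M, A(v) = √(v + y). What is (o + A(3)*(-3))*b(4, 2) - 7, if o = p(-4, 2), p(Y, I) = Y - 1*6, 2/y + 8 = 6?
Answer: -47 - 12*√2 ≈ -63.971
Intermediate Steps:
y = -1 (y = 2/(-8 + 6) = 2/(-2) = 2*(-½) = -1)
A(v) = √(-1 + v) (A(v) = √(v - 1) = √(-1 + v))
p(Y, I) = -6 + Y (p(Y, I) = Y - 6 = -6 + Y)
o = -10 (o = -6 - 4 = -10)
(o + A(3)*(-3))*b(4, 2) - 7 = (-10 + √(-1 + 3)*(-3))*4 - 7 = (-10 + √2*(-3))*4 - 7 = (-10 - 3*√2)*4 - 7 = (-40 - 12*√2) - 7 = -47 - 12*√2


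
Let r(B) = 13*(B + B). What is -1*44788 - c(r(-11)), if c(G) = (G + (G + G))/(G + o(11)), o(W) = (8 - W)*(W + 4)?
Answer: -14825686/331 ≈ -44791.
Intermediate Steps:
r(B) = 26*B (r(B) = 13*(2*B) = 26*B)
o(W) = (4 + W)*(8 - W) (o(W) = (8 - W)*(4 + W) = (4 + W)*(8 - W))
c(G) = 3*G/(-45 + G) (c(G) = (G + (G + G))/(G + (32 - 1*11**2 + 4*11)) = (G + 2*G)/(G + (32 - 1*121 + 44)) = (3*G)/(G + (32 - 121 + 44)) = (3*G)/(G - 45) = (3*G)/(-45 + G) = 3*G/(-45 + G))
-1*44788 - c(r(-11)) = -1*44788 - 3*26*(-11)/(-45 + 26*(-11)) = -44788 - 3*(-286)/(-45 - 286) = -44788 - 3*(-286)/(-331) = -44788 - 3*(-286)*(-1)/331 = -44788 - 1*858/331 = -44788 - 858/331 = -14825686/331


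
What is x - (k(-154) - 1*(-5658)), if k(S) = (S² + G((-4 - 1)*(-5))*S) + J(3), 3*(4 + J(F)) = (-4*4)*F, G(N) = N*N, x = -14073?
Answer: 52823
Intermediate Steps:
G(N) = N²
J(F) = -4 - 16*F/3 (J(F) = -4 + ((-4*4)*F)/3 = -4 + (-16*F)/3 = -4 - 16*F/3)
k(S) = -20 + S² + 625*S (k(S) = (S² + ((-4 - 1)*(-5))²*S) + (-4 - 16/3*3) = (S² + (-5*(-5))²*S) + (-4 - 16) = (S² + 25²*S) - 20 = (S² + 625*S) - 20 = -20 + S² + 625*S)
x - (k(-154) - 1*(-5658)) = -14073 - ((-20 + (-154)² + 625*(-154)) - 1*(-5658)) = -14073 - ((-20 + 23716 - 96250) + 5658) = -14073 - (-72554 + 5658) = -14073 - 1*(-66896) = -14073 + 66896 = 52823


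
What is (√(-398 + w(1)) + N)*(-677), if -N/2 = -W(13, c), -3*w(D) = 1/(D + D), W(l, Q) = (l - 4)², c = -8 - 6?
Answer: -109674 - 677*I*√14334/6 ≈ -1.0967e+5 - 13509.0*I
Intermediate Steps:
c = -14
W(l, Q) = (-4 + l)²
w(D) = -1/(6*D) (w(D) = -1/(3*(D + D)) = -1/(2*D)/3 = -1/(6*D))
N = 162 (N = -(-2)*(-4 + 13)² = -(-2)*9² = -(-2)*81 = -2*(-81) = 162)
(√(-398 + w(1)) + N)*(-677) = (√(-398 - ⅙/1) + 162)*(-677) = (√(-398 - ⅙*1) + 162)*(-677) = (√(-398 - ⅙) + 162)*(-677) = (√(-2389/6) + 162)*(-677) = (I*√14334/6 + 162)*(-677) = (162 + I*√14334/6)*(-677) = -109674 - 677*I*√14334/6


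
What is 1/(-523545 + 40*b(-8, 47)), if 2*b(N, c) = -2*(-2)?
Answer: -1/523465 ≈ -1.9103e-6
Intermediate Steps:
b(N, c) = 2 (b(N, c) = (-2*(-2))/2 = (1/2)*4 = 2)
1/(-523545 + 40*b(-8, 47)) = 1/(-523545 + 40*2) = 1/(-523545 + 80) = 1/(-523465) = -1/523465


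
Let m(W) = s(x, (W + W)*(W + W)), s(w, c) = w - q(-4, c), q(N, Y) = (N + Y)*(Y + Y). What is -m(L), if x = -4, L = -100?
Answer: 3199680004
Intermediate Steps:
q(N, Y) = 2*Y*(N + Y) (q(N, Y) = (N + Y)*(2*Y) = 2*Y*(N + Y))
s(w, c) = w - 2*c*(-4 + c)
m(W) = -4 - 8*W²*(-4 + 4*W²) (m(W) = -4 - 2*(W + W)*(W + W)*(-4 + (W + W)*(W + W)) = -4 - 2*(2*W)*(2*W)*(-4 + (2*W)*(2*W)) = -4 - 2*4*W²*(-4 + 4*W²) = -4 - 8*W²*(-4 + 4*W²))
-m(L) = -(-4 - 32*(-100)⁴ + 32*(-100)²) = -(-4 - 32*100000000 + 32*10000) = -(-4 - 3200000000 + 320000) = -1*(-3199680004) = 3199680004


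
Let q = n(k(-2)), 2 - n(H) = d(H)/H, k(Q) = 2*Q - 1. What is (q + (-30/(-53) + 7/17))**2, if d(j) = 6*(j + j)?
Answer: 66080641/811801 ≈ 81.400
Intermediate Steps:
d(j) = 12*j (d(j) = 6*(2*j) = 12*j)
k(Q) = -1 + 2*Q
n(H) = -10 (n(H) = 2 - 12*H/H = 2 - 1*12 = 2 - 12 = -10)
q = -10
(q + (-30/(-53) + 7/17))**2 = (-10 + (-30/(-53) + 7/17))**2 = (-10 + (-30*(-1/53) + 7*(1/17)))**2 = (-10 + (30/53 + 7/17))**2 = (-10 + 881/901)**2 = (-8129/901)**2 = 66080641/811801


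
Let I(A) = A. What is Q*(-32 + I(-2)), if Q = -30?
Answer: 1020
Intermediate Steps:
Q*(-32 + I(-2)) = -30*(-32 - 2) = -30*(-34) = 1020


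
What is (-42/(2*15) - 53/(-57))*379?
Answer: -50786/285 ≈ -178.20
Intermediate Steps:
(-42/(2*15) - 53/(-57))*379 = (-42/30 - 53*(-1/57))*379 = (-42*1/30 + 53/57)*379 = (-7/5 + 53/57)*379 = -134/285*379 = -50786/285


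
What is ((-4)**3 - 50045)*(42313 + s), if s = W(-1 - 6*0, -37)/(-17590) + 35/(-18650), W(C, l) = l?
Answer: -6955594121273691/3280535 ≈ -2.1203e+9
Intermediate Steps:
s = 744/3280535 (s = -37/(-17590) + 35/(-18650) = -37*(-1/17590) + 35*(-1/18650) = 37/17590 - 7/3730 = 744/3280535 ≈ 0.00022679)
((-4)**3 - 50045)*(42313 + s) = ((-4)**3 - 50045)*(42313 + 744/3280535) = (-64 - 50045)*(138809278199/3280535) = -50109*138809278199/3280535 = -6955594121273691/3280535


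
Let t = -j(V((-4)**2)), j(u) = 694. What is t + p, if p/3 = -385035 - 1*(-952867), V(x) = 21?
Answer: 1702802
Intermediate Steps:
p = 1703496 (p = 3*(-385035 - 1*(-952867)) = 3*(-385035 + 952867) = 3*567832 = 1703496)
t = -694 (t = -1*694 = -694)
t + p = -694 + 1703496 = 1702802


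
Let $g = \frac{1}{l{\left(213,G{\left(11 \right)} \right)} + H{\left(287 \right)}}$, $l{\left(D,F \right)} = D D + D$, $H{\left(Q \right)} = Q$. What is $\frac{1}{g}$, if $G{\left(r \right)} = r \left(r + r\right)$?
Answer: $45869$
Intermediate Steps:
$G{\left(r \right)} = 2 r^{2}$ ($G{\left(r \right)} = r 2 r = 2 r^{2}$)
$l{\left(D,F \right)} = D + D^{2}$ ($l{\left(D,F \right)} = D^{2} + D = D + D^{2}$)
$g = \frac{1}{45869}$ ($g = \frac{1}{213 \left(1 + 213\right) + 287} = \frac{1}{213 \cdot 214 + 287} = \frac{1}{45582 + 287} = \frac{1}{45869} \approx 2.1801 \cdot 10^{-5}$)
$\frac{1}{g} = \frac{1}{\frac{1}{45869}} = 45869$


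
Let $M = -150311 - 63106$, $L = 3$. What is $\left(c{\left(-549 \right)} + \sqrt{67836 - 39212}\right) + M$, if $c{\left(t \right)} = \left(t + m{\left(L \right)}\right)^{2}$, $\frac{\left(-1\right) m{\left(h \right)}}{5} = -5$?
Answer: $61159 + 4 \sqrt{1789} \approx 61328.0$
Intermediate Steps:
$m{\left(h \right)} = 25$ ($m{\left(h \right)} = \left(-5\right) \left(-5\right) = 25$)
$M = -213417$
$c{\left(t \right)} = \left(25 + t\right)^{2}$ ($c{\left(t \right)} = \left(t + 25\right)^{2} = \left(25 + t\right)^{2}$)
$\left(c{\left(-549 \right)} + \sqrt{67836 - 39212}\right) + M = \left(\left(25 - 549\right)^{2} + \sqrt{67836 - 39212}\right) - 213417 = \left(\left(-524\right)^{2} + \sqrt{28624}\right) - 213417 = \left(274576 + 4 \sqrt{1789}\right) - 213417 = 61159 + 4 \sqrt{1789}$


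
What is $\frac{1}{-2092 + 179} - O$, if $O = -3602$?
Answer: $\frac{6890625}{1913} \approx 3602.0$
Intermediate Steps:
$\frac{1}{-2092 + 179} - O = \frac{1}{-2092 + 179} - -3602 = \frac{1}{-1913} + 3602 = - \frac{1}{1913} + 3602 = \frac{6890625}{1913}$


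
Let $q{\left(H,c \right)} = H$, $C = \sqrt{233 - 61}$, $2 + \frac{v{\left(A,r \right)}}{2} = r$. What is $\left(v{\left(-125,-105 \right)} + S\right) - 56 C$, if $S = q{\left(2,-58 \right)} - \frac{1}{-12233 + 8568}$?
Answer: $- \frac{776979}{3665} - 112 \sqrt{43} \approx -946.43$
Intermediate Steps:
$v{\left(A,r \right)} = -4 + 2 r$
$C = 2 \sqrt{43}$ ($C = \sqrt{172} = 2 \sqrt{43} \approx 13.115$)
$S = \frac{7331}{3665}$ ($S = 2 - \frac{1}{-12233 + 8568} = 2 - \frac{1}{-3665} = 2 - - \frac{1}{3665} = 2 + \frac{1}{3665} = \frac{7331}{3665} \approx 2.0003$)
$\left(v{\left(-125,-105 \right)} + S\right) - 56 C = \left(\left(-4 + 2 \left(-105\right)\right) + \frac{7331}{3665}\right) - 56 \cdot 2 \sqrt{43} = \left(\left(-4 - 210\right) + \frac{7331}{3665}\right) - 112 \sqrt{43} = \left(-214 + \frac{7331}{3665}\right) - 112 \sqrt{43} = - \frac{776979}{3665} - 112 \sqrt{43}$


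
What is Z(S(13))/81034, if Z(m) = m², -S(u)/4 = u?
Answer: 1352/40517 ≈ 0.033369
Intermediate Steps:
S(u) = -4*u
Z(S(13))/81034 = (-4*13)²/81034 = (-52)²*(1/81034) = 2704*(1/81034) = 1352/40517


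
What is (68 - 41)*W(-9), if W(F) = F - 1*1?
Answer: -270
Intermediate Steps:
W(F) = -1 + F (W(F) = F - 1 = -1 + F)
(68 - 41)*W(-9) = (68 - 41)*(-1 - 9) = 27*(-10) = -270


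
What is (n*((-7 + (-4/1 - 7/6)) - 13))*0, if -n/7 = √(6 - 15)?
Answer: 0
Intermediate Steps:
n = -21*I (n = -7*√(6 - 15) = -21*I ≈ -21.0*I)
(n*((-7 + (-4/1 - 7/6)) - 13))*0 = ((-21*I)*((-7 + (-4/1 - 7/6)) - 13))*0 = ((-21*I)*((-7 + (-4*1 - 7*⅙)) - 13))*0 = ((-21*I)*((-7 + (-4 - 7/6)) - 13))*0 = ((-21*I)*((-7 - 31/6) - 13))*0 = ((-21*I)*(-73/6 - 13))*0 = (-21*I*(-151/6))*0 = (1057*I/2)*0 = 0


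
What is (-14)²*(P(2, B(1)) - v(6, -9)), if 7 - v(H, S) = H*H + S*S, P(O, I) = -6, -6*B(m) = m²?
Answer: 20384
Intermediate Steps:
B(m) = -m²/6
v(H, S) = 7 - H² - S² (v(H, S) = 7 - (H*H + S*S) = 7 - (H² + S²) = 7 + (-H² - S²) = 7 - H² - S²)
(-14)²*(P(2, B(1)) - v(6, -9)) = (-14)²*(-6 - (7 - 1*6² - 1*(-9)²)) = 196*(-6 - (7 - 1*36 - 1*81)) = 196*(-6 - (7 - 36 - 81)) = 196*(-6 - 1*(-110)) = 196*(-6 + 110) = 196*104 = 20384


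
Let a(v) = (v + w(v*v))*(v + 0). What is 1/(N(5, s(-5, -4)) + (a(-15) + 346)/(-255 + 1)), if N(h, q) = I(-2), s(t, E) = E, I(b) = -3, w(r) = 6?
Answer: -254/1243 ≈ -0.20434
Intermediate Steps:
a(v) = v*(6 + v) (a(v) = (v + 6)*(v + 0) = (6 + v)*v = v*(6 + v))
N(h, q) = -3
1/(N(5, s(-5, -4)) + (a(-15) + 346)/(-255 + 1)) = 1/(-3 + (-15*(6 - 15) + 346)/(-255 + 1)) = 1/(-3 + (-15*(-9) + 346)/(-254)) = 1/(-3 + (135 + 346)*(-1/254)) = 1/(-3 + 481*(-1/254)) = 1/(-3 - 481/254) = 1/(-1243/254) = -254/1243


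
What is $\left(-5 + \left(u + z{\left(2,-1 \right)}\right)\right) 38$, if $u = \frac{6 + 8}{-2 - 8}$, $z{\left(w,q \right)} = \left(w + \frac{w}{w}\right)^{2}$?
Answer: $\frac{494}{5} \approx 98.8$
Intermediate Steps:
$z{\left(w,q \right)} = \left(1 + w\right)^{2}$ ($z{\left(w,q \right)} = \left(w + 1\right)^{2} = \left(1 + w\right)^{2}$)
$u = - \frac{7}{5}$ ($u = \frac{14}{-10} = 14 \left(- \frac{1}{10}\right) = - \frac{7}{5} \approx -1.4$)
$\left(-5 + \left(u + z{\left(2,-1 \right)}\right)\right) 38 = \left(-5 - \left(\frac{7}{5} - \left(1 + 2\right)^{2}\right)\right) 38 = \left(-5 - \left(\frac{7}{5} - 3^{2}\right)\right) 38 = \left(-5 + \left(- \frac{7}{5} + 9\right)\right) 38 = \left(-5 + \frac{38}{5}\right) 38 = \frac{13}{5} \cdot 38 = \frac{494}{5}$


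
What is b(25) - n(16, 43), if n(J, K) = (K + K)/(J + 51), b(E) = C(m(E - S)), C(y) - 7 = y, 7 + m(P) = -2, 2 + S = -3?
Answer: -220/67 ≈ -3.2836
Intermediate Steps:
S = -5 (S = -2 - 3 = -5)
m(P) = -9 (m(P) = -7 - 2 = -9)
C(y) = 7 + y
b(E) = -2 (b(E) = 7 - 9 = -2)
n(J, K) = 2*K/(51 + J) (n(J, K) = (2*K)/(51 + J) = 2*K/(51 + J))
b(25) - n(16, 43) = -2 - 2*43/(51 + 16) = -2 - 2*43/67 = -2 - 1*86/67 = -2 - 86/67 = -220/67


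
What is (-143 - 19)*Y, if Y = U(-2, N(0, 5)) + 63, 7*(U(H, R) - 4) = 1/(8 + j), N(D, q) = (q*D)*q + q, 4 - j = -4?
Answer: -607905/56 ≈ -10855.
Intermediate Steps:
j = 8 (j = 4 - 1*(-4) = 4 + 4 = 8)
N(D, q) = q + D*q² (N(D, q) = (D*q)*q + q = D*q² + q = q + D*q²)
U(H, R) = 449/112 (U(H, R) = 4 + 1/(7*(8 + 8)) = 4 + (⅐)/16 = 4 + (⅐)*(1/16) = 4 + 1/112 = 449/112)
Y = 7505/112 (Y = 449/112 + 63 = 7505/112 ≈ 67.009)
(-143 - 19)*Y = (-143 - 19)*(7505/112) = -162*7505/112 = -607905/56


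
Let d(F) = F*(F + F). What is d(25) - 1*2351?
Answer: -1101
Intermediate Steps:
d(F) = 2*F**2 (d(F) = F*(2*F) = 2*F**2)
d(25) - 1*2351 = 2*25**2 - 1*2351 = 2*625 - 2351 = 1250 - 2351 = -1101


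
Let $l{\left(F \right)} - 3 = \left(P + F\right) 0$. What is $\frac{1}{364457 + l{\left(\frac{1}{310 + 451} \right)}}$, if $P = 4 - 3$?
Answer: $\frac{1}{364460} \approx 2.7438 \cdot 10^{-6}$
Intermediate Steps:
$P = 1$ ($P = 4 - 3 = 1$)
$l{\left(F \right)} = 3$ ($l{\left(F \right)} = 3 + \left(1 + F\right) 0 = 3 + 0 = 3$)
$\frac{1}{364457 + l{\left(\frac{1}{310 + 451} \right)}} = \frac{1}{364457 + 3} = \frac{1}{364460}$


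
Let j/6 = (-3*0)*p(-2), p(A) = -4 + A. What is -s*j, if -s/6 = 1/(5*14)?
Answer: 0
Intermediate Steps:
j = 0 (j = 6*((-3*0)*(-4 - 2)) = 6*(0*(-6)) = 6*0 = 0)
s = -3/35 (s = -6/(5*14) = -6/70 = -6*1/70 = -3/35 ≈ -0.085714)
-s*j = -(-3)*0/35 = -1*0 = 0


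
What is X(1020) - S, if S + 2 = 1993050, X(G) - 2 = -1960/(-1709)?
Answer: -3406113654/1709 ≈ -1.9930e+6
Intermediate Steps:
X(G) = 5378/1709 (X(G) = 2 - 1960/(-1709) = 2 - 1960*(-1/1709) = 2 + 1960/1709 = 5378/1709)
S = 1993048 (S = -2 + 1993050 = 1993048)
X(1020) - S = 5378/1709 - 1*1993048 = 5378/1709 - 1993048 = -3406113654/1709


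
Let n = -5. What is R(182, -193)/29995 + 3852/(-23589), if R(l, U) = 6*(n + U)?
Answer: -15951608/78616895 ≈ -0.20290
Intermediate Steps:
R(l, U) = -30 + 6*U (R(l, U) = 6*(-5 + U) = -30 + 6*U)
R(182, -193)/29995 + 3852/(-23589) = (-30 + 6*(-193))/29995 + 3852/(-23589) = (-30 - 1158)*(1/29995) + 3852*(-1/23589) = -1188*1/29995 - 428/2621 = -1188/29995 - 428/2621 = -15951608/78616895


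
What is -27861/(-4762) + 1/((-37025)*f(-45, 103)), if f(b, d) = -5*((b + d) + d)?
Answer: 830400592387/141932005250 ≈ 5.8507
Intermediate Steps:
f(b, d) = -10*d - 5*b (f(b, d) = -5*(b + 2*d) = -10*d - 5*b)
-27861/(-4762) + 1/((-37025)*f(-45, 103)) = -27861/(-4762) + 1/((-37025)*(-10*103 - 5*(-45))) = -27861*(-1/4762) - 1/(37025*(-1030 + 225)) = 27861/4762 - 1/37025/(-805) = 27861/4762 - 1/37025*(-1/805) = 27861/4762 + 1/29805125 = 830400592387/141932005250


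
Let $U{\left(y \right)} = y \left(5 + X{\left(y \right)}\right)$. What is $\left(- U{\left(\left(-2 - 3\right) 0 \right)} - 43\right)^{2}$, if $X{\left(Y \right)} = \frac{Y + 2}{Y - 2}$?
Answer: $1849$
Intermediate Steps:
$X{\left(Y \right)} = \frac{2 + Y}{-2 + Y}$
$U{\left(y \right)} = y \left(5 + \frac{2 + y}{-2 + y}\right)$
$\left(- U{\left(\left(-2 - 3\right) 0 \right)} - 43\right)^{2} = \left(- \frac{2 \left(-2 - 3\right) 0 \left(-4 + 3 \left(-2 - 3\right) 0\right)}{-2 + \left(-2 - 3\right) 0} - 43\right)^{2} = \left(- \frac{2 \left(\left(-5\right) 0\right) \left(-4 + 3 \left(\left(-5\right) 0\right)\right)}{-2 - 0} - 43\right)^{2} = \left(- \frac{2 \cdot 0 \left(-4 + 3 \cdot 0\right)}{-2 + 0} - 43\right)^{2} = \left(- \frac{2 \cdot 0 \left(-4 + 0\right)}{-2} - 43\right)^{2} = \left(- \frac{2 \cdot 0 \left(-1\right) \left(-4\right)}{2} - 43\right)^{2} = \left(\left(-1\right) 0 - 43\right)^{2} = \left(0 - 43\right)^{2} = \left(-43\right)^{2} = 1849$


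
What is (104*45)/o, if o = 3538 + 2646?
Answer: 585/773 ≈ 0.75679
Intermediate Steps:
o = 6184
(104*45)/o = (104*45)/6184 = 4680*(1/6184) = 585/773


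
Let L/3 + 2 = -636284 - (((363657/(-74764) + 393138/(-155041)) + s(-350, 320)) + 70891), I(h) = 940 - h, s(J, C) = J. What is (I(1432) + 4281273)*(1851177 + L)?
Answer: -13361927249103771754809/11591485324 ≈ -1.1527e+12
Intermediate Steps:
L = -24579267068377737/11591485324 (L = -6 + 3*(-636284 - (((363657/(-74764) + 393138/(-155041)) - 350) + 70891)) = -6 + 3*(-636284 - (((363657*(-1/74764) + 393138*(-1/155041)) - 350) + 70891)) = -6 + 3*(-636284 - (((-363657/74764 - 393138/155041) - 350) + 70891)) = -6 + 3*(-636284 - ((-85774314369/11591485324 - 350) + 70891)) = -6 + 3*(-636284 - (-4142794177769/11591485324 + 70891)) = -6 + 3*(-636284 - 1*817589191925915/11591485324) = -6 + 3*(-636284 - 817589191925915/11591485324) = -6 + 3*(-8193065839821931/11591485324) = -6 - 24579197519465793/11591485324 = -24579267068377737/11591485324 ≈ -2.1205e+6)
(I(1432) + 4281273)*(1851177 + L) = ((940 - 1*1432) + 4281273)*(1851177 - 24579267068377737/11591485324) = ((940 - 1432) + 4281273)*(-3121376040751389/11591485324) = (-492 + 4281273)*(-3121376040751389/11591485324) = 4280781*(-3121376040751389/11591485324) = -13361927249103771754809/11591485324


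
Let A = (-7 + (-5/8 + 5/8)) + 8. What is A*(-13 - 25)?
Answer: -38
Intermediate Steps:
A = 1 (A = (-7 + (-5*⅛ + 5*(⅛))) + 8 = (-7 + (-5/8 + 5/8)) + 8 = (-7 + 0) + 8 = -7 + 8 = 1)
A*(-13 - 25) = 1*(-13 - 25) = 1*(-38) = -38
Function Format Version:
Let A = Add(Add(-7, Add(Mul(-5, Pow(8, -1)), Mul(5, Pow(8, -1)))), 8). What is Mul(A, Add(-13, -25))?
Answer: -38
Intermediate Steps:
A = 1 (A = Add(Add(-7, Add(Mul(-5, Rational(1, 8)), Mul(5, Rational(1, 8)))), 8) = Add(Add(-7, Add(Rational(-5, 8), Rational(5, 8))), 8) = Add(Add(-7, 0), 8) = Add(-7, 8) = 1)
Mul(A, Add(-13, -25)) = Mul(1, Add(-13, -25)) = Mul(1, -38) = -38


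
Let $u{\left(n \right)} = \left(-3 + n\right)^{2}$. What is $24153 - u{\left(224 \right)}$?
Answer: $-24688$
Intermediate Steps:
$24153 - u{\left(224 \right)} = 24153 - \left(-3 + 224\right)^{2} = 24153 - 221^{2} = 24153 - 48841 = -24688$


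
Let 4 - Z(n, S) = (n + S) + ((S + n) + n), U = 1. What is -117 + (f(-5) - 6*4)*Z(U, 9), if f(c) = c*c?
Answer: -134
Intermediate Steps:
Z(n, S) = 4 - 3*n - 2*S (Z(n, S) = 4 - ((n + S) + ((S + n) + n)) = 4 - ((S + n) + (S + 2*n)) = 4 - (2*S + 3*n) = 4 + (-3*n - 2*S) = 4 - 3*n - 2*S)
f(c) = c**2
-117 + (f(-5) - 6*4)*Z(U, 9) = -117 + ((-5)**2 - 6*4)*(4 - 3*1 - 2*9) = -117 + (25 - 24)*(4 - 3 - 18) = -117 + 1*(-17) = -117 - 17 = -134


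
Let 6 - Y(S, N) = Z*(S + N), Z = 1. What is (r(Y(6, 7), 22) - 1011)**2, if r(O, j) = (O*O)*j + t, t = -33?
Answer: 1156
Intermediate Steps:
Y(S, N) = 6 - N - S (Y(S, N) = 6 - (S + N) = 6 - (N + S) = 6 + (-N - S) = 6 - N - S)
r(O, j) = -33 + j*O**2 (r(O, j) = (O*O)*j - 33 = O**2*j - 33 = j*O**2 - 33 = -33 + j*O**2)
(r(Y(6, 7), 22) - 1011)**2 = ((-33 + 22*(6 - 1*7 - 1*6)**2) - 1011)**2 = ((-33 + 22*(6 - 7 - 6)**2) - 1011)**2 = ((-33 + 22*(-7)**2) - 1011)**2 = ((-33 + 22*49) - 1011)**2 = ((-33 + 1078) - 1011)**2 = (1045 - 1011)**2 = 34**2 = 1156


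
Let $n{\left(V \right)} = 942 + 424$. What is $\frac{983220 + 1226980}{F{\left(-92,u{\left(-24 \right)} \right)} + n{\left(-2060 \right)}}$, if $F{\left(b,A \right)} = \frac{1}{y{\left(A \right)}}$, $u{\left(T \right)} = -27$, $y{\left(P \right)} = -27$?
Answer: $\frac{59675400}{36881} \approx 1618.1$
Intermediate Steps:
$n{\left(V \right)} = 1366$
$F{\left(b,A \right)} = - \frac{1}{27}$ ($F{\left(b,A \right)} = \frac{1}{-27} = - \frac{1}{27}$)
$\frac{983220 + 1226980}{F{\left(-92,u{\left(-24 \right)} \right)} + n{\left(-2060 \right)}} = \frac{983220 + 1226980}{- \frac{1}{27} + 1366} = \frac{2210200}{\frac{36881}{27}} = 2210200 \cdot \frac{27}{36881} = \frac{59675400}{36881}$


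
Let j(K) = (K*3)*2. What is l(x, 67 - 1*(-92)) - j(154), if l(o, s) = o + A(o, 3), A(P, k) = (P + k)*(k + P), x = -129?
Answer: 14823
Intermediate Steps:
j(K) = 6*K (j(K) = (3*K)*2 = 6*K)
A(P, k) = (P + k)² (A(P, k) = (P + k)*(P + k) = (P + k)²)
l(o, s) = o + (3 + o)² (l(o, s) = o + (o + 3)² = o + (3 + o)²)
l(x, 67 - 1*(-92)) - j(154) = (-129 + (3 - 129)²) - 6*154 = (-129 + (-126)²) - 1*924 = (-129 + 15876) - 924 = 15747 - 924 = 14823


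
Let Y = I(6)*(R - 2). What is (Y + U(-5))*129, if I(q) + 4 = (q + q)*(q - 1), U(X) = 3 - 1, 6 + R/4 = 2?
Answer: -129774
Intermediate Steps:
R = -16 (R = -24 + 4*2 = -24 + 8 = -16)
U(X) = 2
I(q) = -4 + 2*q*(-1 + q) (I(q) = -4 + (q + q)*(q - 1) = -4 + (2*q)*(-1 + q) = -4 + 2*q*(-1 + q))
Y = -1008 (Y = (-4 - 2*6 + 2*6**2)*(-16 - 2) = (-4 - 12 + 2*36)*(-18) = (-4 - 12 + 72)*(-18) = 56*(-18) = -1008)
(Y + U(-5))*129 = (-1008 + 2)*129 = -1006*129 = -129774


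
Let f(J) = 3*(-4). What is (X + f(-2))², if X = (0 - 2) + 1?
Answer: 169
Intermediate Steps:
f(J) = -12
X = -1 (X = -2 + 1 = -1)
(X + f(-2))² = (-1 - 12)² = (-13)² = 169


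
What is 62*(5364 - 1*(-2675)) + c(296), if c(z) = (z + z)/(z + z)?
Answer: 498419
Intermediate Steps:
c(z) = 1 (c(z) = (2*z)/((2*z)) = (2*z)*(1/(2*z)) = 1)
62*(5364 - 1*(-2675)) + c(296) = 62*(5364 - 1*(-2675)) + 1 = 62*(5364 + 2675) + 1 = 62*8039 + 1 = 498418 + 1 = 498419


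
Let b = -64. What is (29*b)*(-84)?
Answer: 155904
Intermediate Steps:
(29*b)*(-84) = (29*(-64))*(-84) = -1856*(-84) = 155904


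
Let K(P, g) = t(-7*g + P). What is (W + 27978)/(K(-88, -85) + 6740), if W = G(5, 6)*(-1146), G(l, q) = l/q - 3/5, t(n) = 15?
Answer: 138553/33775 ≈ 4.1022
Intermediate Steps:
K(P, g) = 15
G(l, q) = -⅗ + l/q (G(l, q) = l/q - 3*⅕ = l/q - ⅗ = -⅗ + l/q)
W = -1337/5 (W = (-⅗ + 5/6)*(-1146) = (-⅗ + 5*(⅙))*(-1146) = (-⅗ + ⅚)*(-1146) = (7/30)*(-1146) = -1337/5 ≈ -267.40)
(W + 27978)/(K(-88, -85) + 6740) = (-1337/5 + 27978)/(15 + 6740) = (138553/5)/6755 = (138553/5)*(1/6755) = 138553/33775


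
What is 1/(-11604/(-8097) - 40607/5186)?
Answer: -13997014/89538845 ≈ -0.15632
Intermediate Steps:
1/(-11604/(-8097) - 40607/5186) = 1/(-11604*(-1/8097) - 40607*1/5186) = 1/(3868/2699 - 40607/5186) = 1/(-89538845/13997014) = -13997014/89538845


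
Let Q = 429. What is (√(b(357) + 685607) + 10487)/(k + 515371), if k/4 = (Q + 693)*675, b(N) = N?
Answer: 10487/3544771 + 2*√171491/3544771 ≈ 0.0031921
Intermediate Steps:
k = 3029400 (k = 4*((429 + 693)*675) = 4*(1122*675) = 4*757350 = 3029400)
(√(b(357) + 685607) + 10487)/(k + 515371) = (√(357 + 685607) + 10487)/(3029400 + 515371) = (√685964 + 10487)/3544771 = (2*√171491 + 10487)*(1/3544771) = (10487 + 2*√171491)*(1/3544771) = 10487/3544771 + 2*√171491/3544771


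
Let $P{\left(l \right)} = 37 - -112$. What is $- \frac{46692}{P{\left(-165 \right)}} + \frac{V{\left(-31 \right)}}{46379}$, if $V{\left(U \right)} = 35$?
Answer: $- \frac{2165523053}{6910471} \approx -313.37$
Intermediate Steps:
$P{\left(l \right)} = 149$ ($P{\left(l \right)} = 37 + 112 = 149$)
$- \frac{46692}{P{\left(-165 \right)}} + \frac{V{\left(-31 \right)}}{46379} = - \frac{46692}{149} + \frac{35}{46379} = - \frac{2165523053}{6910471}$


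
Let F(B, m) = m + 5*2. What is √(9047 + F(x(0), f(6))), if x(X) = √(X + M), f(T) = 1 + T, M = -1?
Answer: 2*√2266 ≈ 95.205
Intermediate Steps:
x(X) = √(-1 + X) (x(X) = √(X - 1) = √(-1 + X))
F(B, m) = 10 + m (F(B, m) = m + 10 = 10 + m)
√(9047 + F(x(0), f(6))) = √(9047 + (10 + (1 + 6))) = √(9047 + (10 + 7)) = √(9047 + 17) = √9064 = 2*√2266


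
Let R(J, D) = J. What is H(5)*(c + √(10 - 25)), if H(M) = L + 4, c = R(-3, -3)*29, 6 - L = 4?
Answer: -522 + 6*I*√15 ≈ -522.0 + 23.238*I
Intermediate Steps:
L = 2 (L = 6 - 1*4 = 6 - 4 = 2)
c = -87 (c = -3*29 = -87)
H(M) = 6 (H(M) = 2 + 4 = 6)
H(5)*(c + √(10 - 25)) = 6*(-87 + √(10 - 25)) = 6*(-87 + √(-15)) = 6*(-87 + I*√15) = -522 + 6*I*√15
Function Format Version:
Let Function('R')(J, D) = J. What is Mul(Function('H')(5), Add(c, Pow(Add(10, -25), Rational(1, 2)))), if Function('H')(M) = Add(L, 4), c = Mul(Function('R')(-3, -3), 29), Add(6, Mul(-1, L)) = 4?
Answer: Add(-522, Mul(6, I, Pow(15, Rational(1, 2)))) ≈ Add(-522.00, Mul(23.238, I))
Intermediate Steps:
L = 2 (L = Add(6, Mul(-1, 4)) = Add(6, -4) = 2)
c = -87 (c = Mul(-3, 29) = -87)
Function('H')(M) = 6 (Function('H')(M) = Add(2, 4) = 6)
Mul(Function('H')(5), Add(c, Pow(Add(10, -25), Rational(1, 2)))) = Mul(6, Add(-87, Pow(Add(10, -25), Rational(1, 2)))) = Mul(6, Add(-87, Pow(-15, Rational(1, 2)))) = Mul(6, Add(-87, Mul(I, Pow(15, Rational(1, 2))))) = Add(-522, Mul(6, I, Pow(15, Rational(1, 2))))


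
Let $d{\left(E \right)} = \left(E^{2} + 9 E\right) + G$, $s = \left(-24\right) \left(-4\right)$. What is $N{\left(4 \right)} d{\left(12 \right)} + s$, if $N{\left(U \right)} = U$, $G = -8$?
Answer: $1072$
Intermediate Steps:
$s = 96$
$d{\left(E \right)} = -8 + E^{2} + 9 E$ ($d{\left(E \right)} = \left(E^{2} + 9 E\right) - 8 = -8 + E^{2} + 9 E$)
$N{\left(4 \right)} d{\left(12 \right)} + s = 4 \left(-8 + 12^{2} + 9 \cdot 12\right) + 96 = 4 \left(-8 + 144 + 108\right) + 96 = 4 \cdot 244 + 96 = 976 + 96 = 1072$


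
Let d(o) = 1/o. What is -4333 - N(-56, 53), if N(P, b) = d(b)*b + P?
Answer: -4278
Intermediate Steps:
N(P, b) = 1 + P (N(P, b) = b/b + P = 1 + P)
-4333 - N(-56, 53) = -4333 - (1 - 56) = -4333 - 1*(-55) = -4333 + 55 = -4278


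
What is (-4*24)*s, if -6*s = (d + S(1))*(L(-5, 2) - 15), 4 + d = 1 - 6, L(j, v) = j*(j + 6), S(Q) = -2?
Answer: 3520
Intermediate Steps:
L(j, v) = j*(6 + j)
d = -9 (d = -4 + (1 - 6) = -4 - 5 = -9)
s = -110/3 (s = -(-9 - 2)*(-5*(6 - 5) - 15)/6 = -(-11)*(-5*1 - 15)/6 = -(-11)*(-5 - 15)/6 = -(-11)*(-20)/6 = -⅙*220 = -110/3 ≈ -36.667)
(-4*24)*s = -4*24*(-110/3) = -96*(-110/3) = 3520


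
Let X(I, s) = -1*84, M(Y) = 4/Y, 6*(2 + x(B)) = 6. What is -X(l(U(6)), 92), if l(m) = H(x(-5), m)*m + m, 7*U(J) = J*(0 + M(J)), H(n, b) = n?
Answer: 84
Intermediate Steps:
x(B) = -1 (x(B) = -2 + (⅙)*6 = -2 + 1 = -1)
U(J) = 4/7 (U(J) = (J*(0 + 4/J))/7 = (J*(4/J))/7 = (⅐)*4 = 4/7)
l(m) = 0 (l(m) = -m + m = 0)
X(I, s) = -84
-X(l(U(6)), 92) = -1*(-84) = 84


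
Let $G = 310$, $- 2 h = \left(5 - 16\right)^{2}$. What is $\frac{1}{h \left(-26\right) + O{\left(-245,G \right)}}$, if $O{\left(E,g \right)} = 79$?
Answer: $\frac{1}{1652} \approx 0.00060533$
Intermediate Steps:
$h = - \frac{121}{2}$ ($h = - \frac{\left(5 - 16\right)^{2}}{2} = - \frac{\left(-11\right)^{2}}{2} = \left(- \frac{1}{2}\right) 121 = - \frac{121}{2} \approx -60.5$)
$\frac{1}{h \left(-26\right) + O{\left(-245,G \right)}} = \frac{1}{\left(- \frac{121}{2}\right) \left(-26\right) + 79} = \frac{1}{1573 + 79} = \frac{1}{1652}$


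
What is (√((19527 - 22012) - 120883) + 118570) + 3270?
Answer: 121840 + 2*I*√30842 ≈ 1.2184e+5 + 351.24*I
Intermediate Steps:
(√((19527 - 22012) - 120883) + 118570) + 3270 = (√(-2485 - 120883) + 118570) + 3270 = (√(-123368) + 118570) + 3270 = (2*I*√30842 + 118570) + 3270 = (118570 + 2*I*√30842) + 3270 = 121840 + 2*I*√30842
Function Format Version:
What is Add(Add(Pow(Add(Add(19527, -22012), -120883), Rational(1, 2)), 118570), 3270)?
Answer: Add(121840, Mul(2, I, Pow(30842, Rational(1, 2)))) ≈ Add(1.2184e+5, Mul(351.24, I))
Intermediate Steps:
Add(Add(Pow(Add(Add(19527, -22012), -120883), Rational(1, 2)), 118570), 3270) = Add(Add(Pow(Add(-2485, -120883), Rational(1, 2)), 118570), 3270) = Add(Add(Pow(-123368, Rational(1, 2)), 118570), 3270) = Add(Add(Mul(2, I, Pow(30842, Rational(1, 2))), 118570), 3270) = Add(Add(118570, Mul(2, I, Pow(30842, Rational(1, 2)))), 3270) = Add(121840, Mul(2, I, Pow(30842, Rational(1, 2))))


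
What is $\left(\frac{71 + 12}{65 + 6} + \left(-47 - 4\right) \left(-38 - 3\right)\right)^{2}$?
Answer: $\frac{22065319936}{5041} \approx 4.3772 \cdot 10^{6}$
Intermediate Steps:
$\left(\frac{71 + 12}{65 + 6} + \left(-47 - 4\right) \left(-38 - 3\right)\right)^{2} = \left(\frac{83}{71} - -2091\right)^{2} = \left(83 \cdot \frac{1}{71} + 2091\right)^{2} = \left(\frac{83}{71} + 2091\right)^{2} = \left(\frac{148544}{71}\right)^{2} = \frac{22065319936}{5041}$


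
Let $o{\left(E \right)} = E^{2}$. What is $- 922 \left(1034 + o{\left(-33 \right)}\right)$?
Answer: $-1957406$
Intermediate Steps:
$- 922 \left(1034 + o{\left(-33 \right)}\right) = - 922 \left(1034 + \left(-33\right)^{2}\right) = - 922 \left(1034 + 1089\right) = \left(-922\right) 2123 = -1957406$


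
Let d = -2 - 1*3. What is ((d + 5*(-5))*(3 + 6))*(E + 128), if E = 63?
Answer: -51570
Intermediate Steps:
d = -5 (d = -2 - 3 = -5)
((d + 5*(-5))*(3 + 6))*(E + 128) = ((-5 + 5*(-5))*(3 + 6))*(63 + 128) = ((-5 - 25)*9)*191 = -30*9*191 = -270*191 = -51570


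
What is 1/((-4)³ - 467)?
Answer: -1/531 ≈ -0.0018832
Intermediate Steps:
1/((-4)³ - 467) = 1/(-64 - 467) = 1/(-531) = -1/531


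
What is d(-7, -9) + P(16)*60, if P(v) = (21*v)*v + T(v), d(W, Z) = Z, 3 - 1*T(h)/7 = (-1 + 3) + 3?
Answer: 321711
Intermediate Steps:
T(h) = -14 (T(h) = 21 - 7*((-1 + 3) + 3) = 21 - 7*(2 + 3) = 21 - 7*5 = 21 - 35 = -14)
P(v) = -14 + 21*v² (P(v) = (21*v)*v - 14 = 21*v² - 14 = -14 + 21*v²)
d(-7, -9) + P(16)*60 = -9 + (-14 + 21*16²)*60 = -9 + (-14 + 21*256)*60 = -9 + (-14 + 5376)*60 = -9 + 5362*60 = -9 + 321720 = 321711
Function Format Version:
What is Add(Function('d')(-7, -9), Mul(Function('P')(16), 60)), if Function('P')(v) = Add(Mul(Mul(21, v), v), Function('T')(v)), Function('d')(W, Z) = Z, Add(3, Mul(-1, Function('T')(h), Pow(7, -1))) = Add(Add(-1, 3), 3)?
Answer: 321711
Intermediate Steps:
Function('T')(h) = -14 (Function('T')(h) = Add(21, Mul(-7, Add(Add(-1, 3), 3))) = Add(21, Mul(-7, Add(2, 3))) = Add(21, Mul(-7, 5)) = Add(21, -35) = -14)
Function('P')(v) = Add(-14, Mul(21, Pow(v, 2))) (Function('P')(v) = Add(Mul(Mul(21, v), v), -14) = Add(Mul(21, Pow(v, 2)), -14) = Add(-14, Mul(21, Pow(v, 2))))
Add(Function('d')(-7, -9), Mul(Function('P')(16), 60)) = Add(-9, Mul(Add(-14, Mul(21, Pow(16, 2))), 60)) = Add(-9, Mul(Add(-14, Mul(21, 256)), 60)) = Add(-9, Mul(Add(-14, 5376), 60)) = Add(-9, Mul(5362, 60)) = Add(-9, 321720) = 321711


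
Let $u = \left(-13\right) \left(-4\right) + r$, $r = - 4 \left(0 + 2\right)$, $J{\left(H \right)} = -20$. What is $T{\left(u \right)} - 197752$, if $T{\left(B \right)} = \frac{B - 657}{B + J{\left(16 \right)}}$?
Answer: $- \frac{4746661}{24} \approx -1.9778 \cdot 10^{5}$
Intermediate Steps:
$r = -8$ ($r = \left(-4\right) 2 = -8$)
$u = 44$ ($u = \left(-13\right) \left(-4\right) - 8 = 52 - 8 = 44$)
$T{\left(B \right)} = \frac{-657 + B}{-20 + B}$ ($T{\left(B \right)} = \frac{B - 657}{B - 20} = \frac{-657 + B}{-20 + B}$)
$T{\left(u \right)} - 197752 = \frac{-657 + 44}{-20 + 44} - 197752 = \frac{1}{24} \left(-613\right) - 197752 = - \frac{613}{24} - 197752 = - \frac{4746661}{24}$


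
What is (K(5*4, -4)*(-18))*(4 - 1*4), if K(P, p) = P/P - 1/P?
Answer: 0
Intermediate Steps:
K(P, p) = 1 - 1/P
(K(5*4, -4)*(-18))*(4 - 1*4) = (((-1 + 5*4)/((5*4)))*(-18))*(4 - 1*4) = (((-1 + 20)/20)*(-18))*(4 - 4) = (((1/20)*19)*(-18))*0 = ((19/20)*(-18))*0 = -171/10*0 = 0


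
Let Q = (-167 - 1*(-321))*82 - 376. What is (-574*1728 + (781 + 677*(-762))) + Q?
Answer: -1494713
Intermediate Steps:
Q = 12252 (Q = (-167 + 321)*82 - 376 = 154*82 - 376 = 12628 - 376 = 12252)
(-574*1728 + (781 + 677*(-762))) + Q = (-574*1728 + (781 + 677*(-762))) + 12252 = (-991872 + (781 - 515874)) + 12252 = (-991872 - 515093) + 12252 = -1506965 + 12252 = -1494713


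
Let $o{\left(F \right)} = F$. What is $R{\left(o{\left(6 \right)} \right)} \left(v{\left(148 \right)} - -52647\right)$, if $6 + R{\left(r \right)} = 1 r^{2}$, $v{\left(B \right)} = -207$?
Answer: $1573200$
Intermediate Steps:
$R{\left(r \right)} = -6 + r^{2}$ ($R{\left(r \right)} = -6 + 1 r^{2} = -6 + r^{2}$)
$R{\left(o{\left(6 \right)} \right)} \left(v{\left(148 \right)} - -52647\right) = \left(-6 + 6^{2}\right) \left(-207 - -52647\right) = \left(-6 + 36\right) \left(-207 + 52647\right) = 30 \cdot 52440 = 1573200$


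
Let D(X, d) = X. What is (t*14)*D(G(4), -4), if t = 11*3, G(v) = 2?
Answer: 924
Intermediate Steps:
t = 33
(t*14)*D(G(4), -4) = (33*14)*2 = 462*2 = 924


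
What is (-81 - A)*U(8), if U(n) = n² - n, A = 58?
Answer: -7784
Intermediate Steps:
(-81 - A)*U(8) = (-81 - 1*58)*(8*(-1 + 8)) = (-81 - 58)*(8*7) = -139*56 = -7784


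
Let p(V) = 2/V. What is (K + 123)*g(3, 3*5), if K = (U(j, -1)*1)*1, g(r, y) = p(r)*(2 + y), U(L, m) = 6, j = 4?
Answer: 1462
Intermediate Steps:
g(r, y) = 2*(2 + y)/r (g(r, y) = (2/r)*(2 + y) = 2*(2 + y)/r)
K = 6 (K = (6*1)*1 = 6*1 = 6)
(K + 123)*g(3, 3*5) = (6 + 123)*(2*(2 + 3*5)/3) = 129*(2*(⅓)*(2 + 15)) = 129*(2*(⅓)*17) = 129*(34/3) = 1462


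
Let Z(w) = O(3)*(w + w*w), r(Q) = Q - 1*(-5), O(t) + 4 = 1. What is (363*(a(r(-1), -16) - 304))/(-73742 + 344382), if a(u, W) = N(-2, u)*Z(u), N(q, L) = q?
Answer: -8349/33830 ≈ -0.24679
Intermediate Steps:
O(t) = -3 (O(t) = -4 + 1 = -3)
r(Q) = 5 + Q (r(Q) = Q + 5 = 5 + Q)
Z(w) = -3*w - 3*w² (Z(w) = -3*(w + w*w) = -3*(w + w²) = -3*w - 3*w²)
a(u, W) = 6*u*(1 + u) (a(u, W) = -(-6)*u*(1 + u) = 6*u*(1 + u))
(363*(a(r(-1), -16) - 304))/(-73742 + 344382) = (363*(6*(5 - 1)*(1 + (5 - 1)) - 304))/(-73742 + 344382) = (363*(6*4*(1 + 4) - 304))/270640 = (363*(6*4*5 - 304))*(1/270640) = (363*(120 - 304))*(1/270640) = (363*(-184))*(1/270640) = -66792*1/270640 = -8349/33830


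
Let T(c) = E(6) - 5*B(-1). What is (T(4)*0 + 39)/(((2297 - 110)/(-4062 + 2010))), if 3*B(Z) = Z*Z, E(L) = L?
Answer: -988/27 ≈ -36.593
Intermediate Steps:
B(Z) = Z²/3 (B(Z) = (Z*Z)/3 = Z²/3)
T(c) = 13/3 (T(c) = 6 - 5*(-1)²/3 = 6 - 5/3 = 13/3)
(T(4)*0 + 39)/(((2297 - 110)/(-4062 + 2010))) = ((13/3)*0 + 39)/(((2297 - 110)/(-4062 + 2010))) = (0 + 39)/((2187/(-2052))) = 39/((2187*(-1/2052))) = 39/(-81/76) = 39*(-76/81) = -988/27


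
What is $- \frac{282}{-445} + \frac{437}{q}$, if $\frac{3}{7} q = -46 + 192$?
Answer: $\frac{871599}{454790} \approx 1.9165$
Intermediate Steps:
$q = \frac{1022}{3}$ ($q = \frac{7 \left(-46 + 192\right)}{3} = \frac{7}{3} \cdot 146 = \frac{1022}{3} \approx 340.67$)
$- \frac{282}{-445} + \frac{437}{q} = - \frac{282}{-445} + \frac{437}{\frac{1022}{3}} = \left(-282\right) \left(- \frac{1}{445}\right) + 437 \cdot \frac{3}{1022} = \frac{282}{445} + \frac{1311}{1022} = \frac{871599}{454790}$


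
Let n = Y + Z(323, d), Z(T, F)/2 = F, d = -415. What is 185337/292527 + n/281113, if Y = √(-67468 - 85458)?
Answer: 5761982519/9137015839 + I*√152926/281113 ≈ 0.63062 + 0.0013911*I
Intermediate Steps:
Z(T, F) = 2*F
Y = I*√152926 (Y = √(-152926) = I*√152926 ≈ 391.06*I)
n = -830 + I*√152926 (n = I*√152926 + 2*(-415) = I*√152926 - 830 = -830 + I*√152926 ≈ -830.0 + 391.06*I)
185337/292527 + n/281113 = 185337/292527 + (-830 + I*√152926)/281113 = 185337*(1/292527) + (-830 + I*√152926)*(1/281113) = 20593/32503 + (-830/281113 + I*√152926/281113) = 5761982519/9137015839 + I*√152926/281113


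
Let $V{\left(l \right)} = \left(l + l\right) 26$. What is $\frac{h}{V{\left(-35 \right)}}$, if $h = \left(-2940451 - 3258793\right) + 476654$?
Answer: $\frac{572259}{182} \approx 3144.3$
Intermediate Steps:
$h = -5722590$ ($h = -6199244 + 476654 = -5722590$)
$V{\left(l \right)} = 52 l$ ($V{\left(l \right)} = 2 l 26 = 52 l$)
$\frac{h}{V{\left(-35 \right)}} = - \frac{5722590}{52 \left(-35\right)} = - \frac{5722590}{-1820} = \left(-5722590\right) \left(- \frac{1}{1820}\right) = \frac{572259}{182}$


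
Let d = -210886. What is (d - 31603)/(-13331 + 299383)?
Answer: -18653/22004 ≈ -0.84771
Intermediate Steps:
(d - 31603)/(-13331 + 299383) = (-210886 - 31603)/(-13331 + 299383) = -242489/286052 = -242489*1/286052 = -18653/22004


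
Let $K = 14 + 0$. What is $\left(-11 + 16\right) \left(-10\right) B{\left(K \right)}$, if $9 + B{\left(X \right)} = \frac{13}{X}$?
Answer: $\frac{2825}{7} \approx 403.57$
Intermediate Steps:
$K = 14$
$B{\left(X \right)} = -9 + \frac{13}{X}$
$\left(-11 + 16\right) \left(-10\right) B{\left(K \right)} = \left(-11 + 16\right) \left(-10\right) \left(-9 + \frac{13}{14}\right) = 5 \left(-10\right) \left(-9 + 13 \cdot \frac{1}{14}\right) = - 50 \left(-9 + \frac{13}{14}\right) = \left(-50\right) \left(- \frac{113}{14}\right) = \frac{2825}{7}$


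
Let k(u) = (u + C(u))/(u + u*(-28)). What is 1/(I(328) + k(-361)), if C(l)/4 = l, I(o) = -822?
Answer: -27/22199 ≈ -0.0012163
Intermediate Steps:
C(l) = 4*l
k(u) = -5/27 (k(u) = (u + 4*u)/(u + u*(-28)) = (5*u)/(u - 28*u) = (5*u)/((-27*u)) = (5*u)*(-1/(27*u)) = -5/27)
1/(I(328) + k(-361)) = 1/(-822 - 5/27) = 1/(-22199/27) = -27/22199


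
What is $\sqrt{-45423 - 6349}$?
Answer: $86 i \sqrt{7} \approx 227.53 i$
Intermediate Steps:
$\sqrt{-45423 - 6349} = \sqrt{-51772} = 86 i \sqrt{7}$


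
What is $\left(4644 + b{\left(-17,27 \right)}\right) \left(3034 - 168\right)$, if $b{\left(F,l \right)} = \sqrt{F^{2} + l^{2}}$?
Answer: $13309704 + 2866 \sqrt{1018} \approx 1.3401 \cdot 10^{7}$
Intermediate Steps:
$\left(4644 + b{\left(-17,27 \right)}\right) \left(3034 - 168\right) = \left(4644 + \sqrt{\left(-17\right)^{2} + 27^{2}}\right) \left(3034 - 168\right) = \left(4644 + \sqrt{289 + 729}\right) 2866 = \left(4644 + \sqrt{1018}\right) 2866 = 13309704 + 2866 \sqrt{1018}$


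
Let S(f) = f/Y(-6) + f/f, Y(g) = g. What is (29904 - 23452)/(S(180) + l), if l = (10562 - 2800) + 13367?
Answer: 1613/5275 ≈ 0.30578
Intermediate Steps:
l = 21129 (l = 7762 + 13367 = 21129)
S(f) = 1 - f/6 (S(f) = f/(-6) + f/f = f*(-⅙) + 1 = -f/6 + 1 = 1 - f/6)
(29904 - 23452)/(S(180) + l) = (29904 - 23452)/((1 - ⅙*180) + 21129) = 6452/((1 - 30) + 21129) = 6452/(-29 + 21129) = 6452/21100 = 6452*(1/21100) = 1613/5275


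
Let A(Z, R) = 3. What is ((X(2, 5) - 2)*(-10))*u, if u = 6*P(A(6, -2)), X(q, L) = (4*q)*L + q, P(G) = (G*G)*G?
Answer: -64800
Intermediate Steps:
P(G) = G**3 (P(G) = G**2*G = G**3)
X(q, L) = q + 4*L*q (X(q, L) = 4*L*q + q = q + 4*L*q)
u = 162 (u = 6*3**3 = 6*27 = 162)
((X(2, 5) - 2)*(-10))*u = ((2*(1 + 4*5) - 2)*(-10))*162 = ((2*(1 + 20) - 2)*(-10))*162 = ((2*21 - 2)*(-10))*162 = ((42 - 2)*(-10))*162 = (40*(-10))*162 = -400*162 = -64800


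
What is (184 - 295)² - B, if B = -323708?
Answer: 336029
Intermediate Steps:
(184 - 295)² - B = (184 - 295)² - 1*(-323708) = (-111)² + 323708 = 12321 + 323708 = 336029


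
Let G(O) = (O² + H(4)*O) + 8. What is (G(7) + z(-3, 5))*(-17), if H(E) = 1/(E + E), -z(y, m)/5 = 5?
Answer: -4471/8 ≈ -558.88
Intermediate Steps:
z(y, m) = -25 (z(y, m) = -5*5 = -25)
H(E) = 1/(2*E)
G(O) = 8 + O² + O/8 (G(O) = (O² + ((½)/4)*O) + 8 = (O² + ((½)*(¼))*O) + 8 = (O² + O/8) + 8 = 8 + O² + O/8)
(G(7) + z(-3, 5))*(-17) = ((8 + 7² + (⅛)*7) - 25)*(-17) = ((8 + 49 + 7/8) - 25)*(-17) = (463/8 - 25)*(-17) = (263/8)*(-17) = -4471/8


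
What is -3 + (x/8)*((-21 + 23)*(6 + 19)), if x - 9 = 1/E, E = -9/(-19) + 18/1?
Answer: 37619/702 ≈ 53.588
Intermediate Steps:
E = 351/19 (E = -9*(-1/19) + 18*1 = 9/19 + 18 = 351/19 ≈ 18.474)
x = 3178/351 (x = 9 + 1/(351/19) = 9 + 19/351 = 3178/351 ≈ 9.0541)
-3 + (x/8)*((-21 + 23)*(6 + 19)) = -3 + ((3178/351)/8)*((-21 + 23)*(6 + 19)) = -3 + ((3178/351)*(⅛))*(2*25) = -3 + (1589/1404)*50 = -3 + 39725/702 = 37619/702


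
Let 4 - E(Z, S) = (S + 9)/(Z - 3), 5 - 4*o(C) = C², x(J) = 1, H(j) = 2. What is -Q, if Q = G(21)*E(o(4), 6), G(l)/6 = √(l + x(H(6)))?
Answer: -912*√22/23 ≈ -185.99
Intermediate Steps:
G(l) = 6*√(1 + l) (G(l) = 6*√(l + 1) = 6*√(1 + l))
o(C) = 5/4 - C²/4
E(Z, S) = 4 - (9 + S)/(-3 + Z) (E(Z, S) = 4 - (S + 9)/(Z - 3) = 4 - (9 + S)/(-3 + Z))
Q = 912*√22/23 (Q = (6*√(1 + 21))*((-21 - 1*6 + 4*(5/4 - ¼*4²))/(-3 + (5/4 - ¼*4²))) = (6*√22)*((-21 - 6 + 4*(5/4 - ¼*16))/(-3 + (5/4 - ¼*16))) = (6*√22)*((-21 - 6 + 4*(5/4 - 4))/(-3 + (5/4 - 4))) = (6*√22)*((-21 - 6 + 4*(-11/4))/(-3 - 11/4)) = (6*√22)*((-21 - 6 - 11)/(-23/4)) = (6*√22)*(-4/23*(-38)) = (6*√22)*(152/23) = 912*√22/23 ≈ 185.99)
-Q = -912*√22/23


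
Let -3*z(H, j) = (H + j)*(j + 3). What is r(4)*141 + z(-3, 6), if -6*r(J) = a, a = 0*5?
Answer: -9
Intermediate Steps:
a = 0
z(H, j) = -(3 + j)*(H + j)/3 (z(H, j) = -(H + j)*(j + 3)/3 = -(H + j)*(3 + j)/3 = -(3 + j)*(H + j)/3)
r(J) = 0 (r(J) = -1/6*0 = 0)
r(4)*141 + z(-3, 6) = 0*141 + (-1*(-3) - 1*6 - 1/3*6**2 - 1/3*(-3)*6) = 0 + (3 - 6 - 1/3*36 + 6) = 0 + (3 - 6 - 12 + 6) = 0 - 9 = -9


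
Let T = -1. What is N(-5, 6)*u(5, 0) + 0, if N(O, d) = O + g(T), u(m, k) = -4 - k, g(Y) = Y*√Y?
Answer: 20 + 4*I ≈ 20.0 + 4.0*I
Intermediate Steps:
g(Y) = Y^(3/2)
N(O, d) = O - I (N(O, d) = O + (-1)^(3/2) = O - I)
N(-5, 6)*u(5, 0) + 0 = (-5 - I)*(-4 - 1*0) + 0 = (-5 - I)*(-4 + 0) + 0 = (-5 - I)*(-4) + 0 = (20 + 4*I) + 0 = 20 + 4*I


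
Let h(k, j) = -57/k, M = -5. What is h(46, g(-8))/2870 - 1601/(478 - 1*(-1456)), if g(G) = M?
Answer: -105737129/127663340 ≈ -0.82825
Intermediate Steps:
g(G) = -5
h(46, g(-8))/2870 - 1601/(478 - 1*(-1456)) = -57/46/2870 - 1601/(478 - 1*(-1456)) = -57*1/46*(1/2870) - 1601/(478 + 1456) = -57/46*1/2870 - 1601/1934 = -57/132020 - 1601*1/1934 = -57/132020 - 1601/1934 = -105737129/127663340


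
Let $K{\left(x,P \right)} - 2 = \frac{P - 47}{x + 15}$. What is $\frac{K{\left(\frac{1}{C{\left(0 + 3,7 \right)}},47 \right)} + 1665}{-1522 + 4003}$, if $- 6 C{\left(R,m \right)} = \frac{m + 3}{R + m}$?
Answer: $\frac{1667}{2481} \approx 0.67191$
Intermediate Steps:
$C{\left(R,m \right)} = - \frac{3 + m}{6 \left(R + m\right)}$ ($C{\left(R,m \right)} = - \frac{\left(m + 3\right) \frac{1}{R + m}}{6} = - \frac{\left(3 + m\right) \frac{1}{R + m}}{6} = - \frac{\frac{1}{R + m} \left(3 + m\right)}{6} = - \frac{3 + m}{6 \left(R + m\right)}$)
$K{\left(x,P \right)} = 2 + \frac{-47 + P}{15 + x}$ ($K{\left(x,P \right)} = 2 + \frac{P - 47}{x + 15} = 2 + \frac{-47 + P}{15 + x}$)
$\frac{K{\left(\frac{1}{C{\left(0 + 3,7 \right)}},47 \right)} + 1665}{-1522 + 4003} = \frac{\frac{-17 + 47 + \frac{2}{\frac{1}{6} \frac{1}{\left(0 + 3\right) + 7} \left(-3 - 7\right)}}{15 + \frac{1}{\frac{1}{6} \frac{1}{\left(0 + 3\right) + 7} \left(-3 - 7\right)}} + 1665}{-1522 + 4003} = \frac{\frac{-17 + 47 + \frac{2}{\frac{1}{6} \frac{1}{3 + 7} \left(-3 - 7\right)}}{15 + \frac{1}{\frac{1}{6} \frac{1}{3 + 7} \left(-3 - 7\right)}} + 1665}{2481} = \left(\frac{-17 + 47 + \frac{2}{\frac{1}{6} \cdot \frac{1}{10} \left(-10\right)}}{15 + \frac{1}{\frac{1}{6} \cdot \frac{1}{10} \left(-10\right)}} + 1665\right) \frac{1}{2481} = \left(\frac{-17 + 47 + \frac{2}{- \frac{1}{6}}}{15 + \frac{1}{- \frac{1}{6}}} + 1665\right) \frac{1}{2481} = \left(\frac{-17 + 47 + 2 \left(-6\right)}{15 - 6} + 1665\right) \frac{1}{2481} = \left(\frac{-17 + 47 - 12}{9} + 1665\right) \frac{1}{2481} = \left(\frac{1}{9} \cdot 18 + 1665\right) \frac{1}{2481} = \left(2 + 1665\right) \frac{1}{2481} = 1667 \cdot \frac{1}{2481} = \frac{1667}{2481}$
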